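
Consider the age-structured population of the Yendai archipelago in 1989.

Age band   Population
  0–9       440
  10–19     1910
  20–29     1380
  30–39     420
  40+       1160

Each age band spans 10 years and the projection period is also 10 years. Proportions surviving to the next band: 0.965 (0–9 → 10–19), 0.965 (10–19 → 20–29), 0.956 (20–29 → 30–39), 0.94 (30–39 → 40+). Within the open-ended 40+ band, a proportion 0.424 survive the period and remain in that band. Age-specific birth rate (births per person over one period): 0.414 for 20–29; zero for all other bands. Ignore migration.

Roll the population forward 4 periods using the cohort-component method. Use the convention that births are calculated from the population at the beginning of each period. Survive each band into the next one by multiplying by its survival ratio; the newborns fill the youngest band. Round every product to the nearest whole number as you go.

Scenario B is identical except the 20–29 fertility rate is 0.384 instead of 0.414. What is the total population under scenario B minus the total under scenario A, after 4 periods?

-132

Call the bands 1 to 5, youngest first.
— Period 1 —
Births: 1380 × 0.414 = 571
Band 2: 440 × 0.965 = 425
Band 3: 1910 × 0.965 = 1843
Band 4: 1380 × 0.956 = 1319
Band 5: 420 × 0.94 + 1160 × 0.424 = 395 + 492 = 887
End of period: [571, 425, 1843, 1319, 887]
— Period 2 —
Births: 1843 × 0.414 = 763
Band 2: 571 × 0.965 = 551
Band 3: 425 × 0.965 = 410
Band 4: 1843 × 0.956 = 1762
Band 5: 1319 × 0.94 + 887 × 0.424 = 1240 + 376 = 1616
End of period: [763, 551, 410, 1762, 1616]
— Period 3 —
Births: 410 × 0.414 = 170
Band 2: 763 × 0.965 = 736
Band 3: 551 × 0.965 = 532
Band 4: 410 × 0.956 = 392
Band 5: 1762 × 0.94 + 1616 × 0.424 = 1656 + 685 = 2341
End of period: [170, 736, 532, 392, 2341]
— Period 4 —
Births: 532 × 0.414 = 220
Band 2: 170 × 0.965 = 164
Band 3: 736 × 0.965 = 710
Band 4: 532 × 0.956 = 509
Band 5: 392 × 0.94 + 2341 × 0.424 = 368 + 993 = 1361
End of period: [220, 164, 710, 509, 1361]
Scenario A total after 4 periods: 2964
Scenario B projection —
— Period 1 —
Births: 1380 × 0.384 = 530
Band 2: 440 × 0.965 = 425
Band 3: 1910 × 0.965 = 1843
Band 4: 1380 × 0.956 = 1319
Band 5: 420 × 0.94 + 1160 × 0.424 = 395 + 492 = 887
End of period: [530, 425, 1843, 1319, 887]
— Period 2 —
Births: 1843 × 0.384 = 708
Band 2: 530 × 0.965 = 511
Band 3: 425 × 0.965 = 410
Band 4: 1843 × 0.956 = 1762
Band 5: 1319 × 0.94 + 887 × 0.424 = 1240 + 376 = 1616
End of period: [708, 511, 410, 1762, 1616]
— Period 3 —
Births: 410 × 0.384 = 157
Band 2: 708 × 0.965 = 683
Band 3: 511 × 0.965 = 493
Band 4: 410 × 0.956 = 392
Band 5: 1762 × 0.94 + 1616 × 0.424 = 1656 + 685 = 2341
End of period: [157, 683, 493, 392, 2341]
— Period 4 —
Births: 493 × 0.384 = 189
Band 2: 157 × 0.965 = 152
Band 3: 683 × 0.965 = 659
Band 4: 493 × 0.956 = 471
Band 5: 392 × 0.94 + 2341 × 0.424 = 368 + 993 = 1361
End of period: [189, 152, 659, 471, 1361]
Scenario B total after 4 periods: 2832
Difference B − A = 2832 − 2964 = -132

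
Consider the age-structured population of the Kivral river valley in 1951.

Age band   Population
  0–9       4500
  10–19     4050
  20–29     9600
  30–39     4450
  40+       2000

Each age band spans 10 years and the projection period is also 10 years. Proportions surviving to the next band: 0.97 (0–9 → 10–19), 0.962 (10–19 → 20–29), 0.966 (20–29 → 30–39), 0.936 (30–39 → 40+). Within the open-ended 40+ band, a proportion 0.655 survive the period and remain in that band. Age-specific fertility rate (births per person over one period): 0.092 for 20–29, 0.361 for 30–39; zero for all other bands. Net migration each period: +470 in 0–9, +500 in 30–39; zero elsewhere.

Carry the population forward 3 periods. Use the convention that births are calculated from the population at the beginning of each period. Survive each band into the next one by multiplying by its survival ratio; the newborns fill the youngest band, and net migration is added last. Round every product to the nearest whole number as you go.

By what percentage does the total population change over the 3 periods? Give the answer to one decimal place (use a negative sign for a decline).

6.8

[period 1]
Births: 9600 * 0.092 = 883 ; 4450 * 0.361 = 1606 — total 2489
10–19: 4500 * 0.97 = 4365
20–29: 4050 * 0.962 = 3896
30–39: 9600 * 0.966 = 9274
40+: 4450 * 0.936 + 2000 * 0.655 = 4165 + 1310 = 5475
Net migration: 0–9 + 470 → 2959; 30–39 + 500 → 9774
Giving 2959 / 4365 / 3896 / 9774 / 5475.
[period 2]
Births: 3896 * 0.092 = 358 ; 9774 * 0.361 = 3528 — total 3886
10–19: 2959 * 0.97 = 2870
20–29: 4365 * 0.962 = 4199
30–39: 3896 * 0.966 = 3764
40+: 9774 * 0.936 + 5475 * 0.655 = 9148 + 3586 = 12734
Net migration: 0–9 + 470 → 4356; 30–39 + 500 → 4264
Giving 4356 / 2870 / 4199 / 4264 / 12734.
[period 3]
Births: 4199 * 0.092 = 386 ; 4264 * 0.361 = 1539 — total 1925
10–19: 4356 * 0.97 = 4225
20–29: 2870 * 0.962 = 2761
30–39: 4199 * 0.966 = 4056
40+: 4264 * 0.936 + 12734 * 0.655 = 3991 + 8341 = 12332
Net migration: 0–9 + 470 → 2395; 30–39 + 500 → 4556
Giving 2395 / 4225 / 2761 / 4556 / 12332.
Total: 24600 → 26269; change = 1669; percentage change = 6.8%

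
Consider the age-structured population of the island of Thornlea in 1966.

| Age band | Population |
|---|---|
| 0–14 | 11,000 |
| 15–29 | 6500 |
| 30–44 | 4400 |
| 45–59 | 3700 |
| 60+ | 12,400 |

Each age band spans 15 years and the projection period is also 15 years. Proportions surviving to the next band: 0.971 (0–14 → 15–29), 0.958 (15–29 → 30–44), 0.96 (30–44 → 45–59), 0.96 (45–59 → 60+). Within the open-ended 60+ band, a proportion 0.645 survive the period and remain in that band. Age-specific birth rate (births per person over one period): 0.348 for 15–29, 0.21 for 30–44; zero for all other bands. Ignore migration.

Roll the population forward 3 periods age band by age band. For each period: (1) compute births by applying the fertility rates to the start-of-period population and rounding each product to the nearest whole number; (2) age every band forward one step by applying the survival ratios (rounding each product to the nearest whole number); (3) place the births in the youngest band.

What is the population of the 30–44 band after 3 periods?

Numbering the groups 1..5 from youngest to oldest:
Period 1:
Births: 6500 × 0.348 = 2262, 4400 × 0.21 = 924 → 3186
Group 2: 11000 × 0.971 = 10681
Group 3: 6500 × 0.958 = 6227
Group 4: 4400 × 0.96 = 4224
Group 5: 3700 × 0.96 + 12400 × 0.645 = 3552 + 7998 = 11550
→ [3186, 10681, 6227, 4224, 11550]
Period 2:
Births: 10681 × 0.348 = 3717, 6227 × 0.21 = 1308 → 5025
Group 2: 3186 × 0.971 = 3094
Group 3: 10681 × 0.958 = 10232
Group 4: 6227 × 0.96 = 5978
Group 5: 4224 × 0.96 + 11550 × 0.645 = 4055 + 7450 = 11505
→ [5025, 3094, 10232, 5978, 11505]
Period 3:
Births: 3094 × 0.348 = 1077, 10232 × 0.21 = 2149 → 3226
Group 2: 5025 × 0.971 = 4879
Group 3: 3094 × 0.958 = 2964
Group 4: 10232 × 0.96 = 9823
Group 5: 5978 × 0.96 + 11505 × 0.645 = 5739 + 7421 = 13160
→ [3226, 4879, 2964, 9823, 13160]

2964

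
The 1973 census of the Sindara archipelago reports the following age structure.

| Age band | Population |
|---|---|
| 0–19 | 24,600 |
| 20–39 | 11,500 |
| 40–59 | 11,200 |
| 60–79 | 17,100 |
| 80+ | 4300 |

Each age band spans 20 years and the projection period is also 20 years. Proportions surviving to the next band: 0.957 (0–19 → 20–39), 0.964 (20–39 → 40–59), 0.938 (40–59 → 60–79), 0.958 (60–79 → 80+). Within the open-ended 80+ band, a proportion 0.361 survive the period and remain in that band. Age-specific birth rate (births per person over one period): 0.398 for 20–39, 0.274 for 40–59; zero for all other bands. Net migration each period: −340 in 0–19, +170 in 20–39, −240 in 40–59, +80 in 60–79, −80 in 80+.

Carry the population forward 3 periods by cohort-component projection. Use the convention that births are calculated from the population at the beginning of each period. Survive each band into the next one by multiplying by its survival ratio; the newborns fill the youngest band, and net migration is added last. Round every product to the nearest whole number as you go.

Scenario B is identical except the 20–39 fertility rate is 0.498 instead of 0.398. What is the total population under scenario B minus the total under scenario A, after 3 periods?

4595

(Groups numbered youngest = 1 to oldest = 5.)
[period 1]
Births: 11500 × 0.398 = 4577, 11200 × 0.274 = 3069 ⇒ total 7646
Group 2: 24600 × 0.957 = 23542
Group 3: 11500 × 0.964 = 11086
Group 4: 11200 × 0.938 = 10506
Group 5: 17100 × 0.958 + 4300 × 0.361 = 16382 + 1552 = 17934
Net migration: Group 1 − 340 → 7306; Group 2 + 170 → 23712; Group 3 − 240 → 10846; Group 4 + 80 → 10586; Group 5 − 80 → 17854
Population now: 0–19=7306, 20–39=23712, 40–59=10846, 60–79=10586, 80+=17854
[period 2]
Births: 23712 × 0.398 = 9437, 10846 × 0.274 = 2972 ⇒ total 12409
Group 2: 7306 × 0.957 = 6992
Group 3: 23712 × 0.964 = 22858
Group 4: 10846 × 0.938 = 10174
Group 5: 10586 × 0.958 + 17854 × 0.361 = 10141 + 6445 = 16586
Net migration: Group 1 − 340 → 12069; Group 2 + 170 → 7162; Group 3 − 240 → 22618; Group 4 + 80 → 10254; Group 5 − 80 → 16506
Population now: 0–19=12069, 20–39=7162, 40–59=22618, 60–79=10254, 80+=16506
[period 3]
Births: 7162 × 0.398 = 2850, 22618 × 0.274 = 6197 ⇒ total 9047
Group 2: 12069 × 0.957 = 11550
Group 3: 7162 × 0.964 = 6904
Group 4: 22618 × 0.938 = 21216
Group 5: 10254 × 0.958 + 16506 × 0.361 = 9823 + 5959 = 15782
Net migration: Group 1 − 340 → 8707; Group 2 + 170 → 11720; Group 3 − 240 → 6664; Group 4 + 80 → 21296; Group 5 − 80 → 15702
Population now: 0–19=8707, 20–39=11720, 40–59=6664, 60–79=21296, 80+=15702
Scenario A total after 3 periods: 64089
Scenario B projection —
[period 1]
Births: 11500 × 0.498 = 5727, 11200 × 0.274 = 3069 ⇒ total 8796
Group 2: 24600 × 0.957 = 23542
Group 3: 11500 × 0.964 = 11086
Group 4: 11200 × 0.938 = 10506
Group 5: 17100 × 0.958 + 4300 × 0.361 = 16382 + 1552 = 17934
Net migration: Group 1 − 340 → 8456; Group 2 + 170 → 23712; Group 3 − 240 → 10846; Group 4 + 80 → 10586; Group 5 − 80 → 17854
Population now: 0–19=8456, 20–39=23712, 40–59=10846, 60–79=10586, 80+=17854
[period 2]
Births: 23712 × 0.498 = 11809, 10846 × 0.274 = 2972 ⇒ total 14781
Group 2: 8456 × 0.957 = 8092
Group 3: 23712 × 0.964 = 22858
Group 4: 10846 × 0.938 = 10174
Group 5: 10586 × 0.958 + 17854 × 0.361 = 10141 + 6445 = 16586
Net migration: Group 1 − 340 → 14441; Group 2 + 170 → 8262; Group 3 − 240 → 22618; Group 4 + 80 → 10254; Group 5 − 80 → 16506
Population now: 0–19=14441, 20–39=8262, 40–59=22618, 60–79=10254, 80+=16506
[period 3]
Births: 8262 × 0.498 = 4114, 22618 × 0.274 = 6197 ⇒ total 10311
Group 2: 14441 × 0.957 = 13820
Group 3: 8262 × 0.964 = 7965
Group 4: 22618 × 0.938 = 21216
Group 5: 10254 × 0.958 + 16506 × 0.361 = 9823 + 5959 = 15782
Net migration: Group 1 − 340 → 9971; Group 2 + 170 → 13990; Group 3 − 240 → 7725; Group 4 + 80 → 21296; Group 5 − 80 → 15702
Population now: 0–19=9971, 20–39=13990, 40–59=7725, 60–79=21296, 80+=15702
Scenario B total after 3 periods: 68684
Difference B − A = 68684 − 64089 = 4595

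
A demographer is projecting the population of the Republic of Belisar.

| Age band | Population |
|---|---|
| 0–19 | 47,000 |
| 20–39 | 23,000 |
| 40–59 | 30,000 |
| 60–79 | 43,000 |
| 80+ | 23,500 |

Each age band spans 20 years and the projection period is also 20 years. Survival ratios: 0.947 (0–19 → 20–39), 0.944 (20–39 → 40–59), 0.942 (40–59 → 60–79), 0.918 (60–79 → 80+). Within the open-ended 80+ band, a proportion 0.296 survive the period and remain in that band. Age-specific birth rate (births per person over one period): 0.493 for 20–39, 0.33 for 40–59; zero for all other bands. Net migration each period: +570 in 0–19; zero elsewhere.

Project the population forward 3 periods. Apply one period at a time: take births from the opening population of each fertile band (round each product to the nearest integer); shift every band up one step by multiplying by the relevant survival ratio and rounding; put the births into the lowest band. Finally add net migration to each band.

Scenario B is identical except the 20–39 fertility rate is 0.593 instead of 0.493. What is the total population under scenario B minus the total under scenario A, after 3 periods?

Let group 1 be 0–19 through group 5 = 80+.
Period 1.
Births: 23000 × 0.493 = 11339, 30000 × 0.33 = 9900 → 21239
Group 2: 47000 × 0.947 = 44509
Group 3: 23000 × 0.944 = 21712
Group 4: 30000 × 0.942 = 28260
Group 5: 43000 × 0.918 + 23500 × 0.296 = 39474 + 6956 = 46430
Net migration: Group 1 + 570 → 21809
Giving 21809 / 44509 / 21712 / 28260 / 46430.
Period 2.
Births: 44509 × 0.493 = 21943, 21712 × 0.33 = 7165 → 29108
Group 2: 21809 × 0.947 = 20653
Group 3: 44509 × 0.944 = 42016
Group 4: 21712 × 0.942 = 20453
Group 5: 28260 × 0.918 + 46430 × 0.296 = 25943 + 13743 = 39686
Net migration: Group 1 + 570 → 29678
Giving 29678 / 20653 / 42016 / 20453 / 39686.
Period 3.
Births: 20653 × 0.493 = 10182, 42016 × 0.33 = 13865 → 24047
Group 2: 29678 × 0.947 = 28105
Group 3: 20653 × 0.944 = 19496
Group 4: 42016 × 0.942 = 39579
Group 5: 20453 × 0.918 + 39686 × 0.296 = 18776 + 11747 = 30523
Net migration: Group 1 + 570 → 24617
Giving 24617 / 28105 / 19496 / 39579 / 30523.
Scenario A total after 3 periods: 142320
Scenario B projection —
Period 1.
Births: 23000 × 0.593 = 13639, 30000 × 0.33 = 9900 → 23539
Group 2: 47000 × 0.947 = 44509
Group 3: 23000 × 0.944 = 21712
Group 4: 30000 × 0.942 = 28260
Group 5: 43000 × 0.918 + 23500 × 0.296 = 39474 + 6956 = 46430
Net migration: Group 1 + 570 → 24109
Giving 24109 / 44509 / 21712 / 28260 / 46430.
Period 2.
Births: 44509 × 0.593 = 26394, 21712 × 0.33 = 7165 → 33559
Group 2: 24109 × 0.947 = 22831
Group 3: 44509 × 0.944 = 42016
Group 4: 21712 × 0.942 = 20453
Group 5: 28260 × 0.918 + 46430 × 0.296 = 25943 + 13743 = 39686
Net migration: Group 1 + 570 → 34129
Giving 34129 / 22831 / 42016 / 20453 / 39686.
Period 3.
Births: 22831 × 0.593 = 13539, 42016 × 0.33 = 13865 → 27404
Group 2: 34129 × 0.947 = 32320
Group 3: 22831 × 0.944 = 21552
Group 4: 42016 × 0.942 = 39579
Group 5: 20453 × 0.918 + 39686 × 0.296 = 18776 + 11747 = 30523
Net migration: Group 1 + 570 → 27974
Giving 27974 / 32320 / 21552 / 39579 / 30523.
Scenario B total after 3 periods: 151948
Difference B − A = 151948 − 142320 = 9628

9628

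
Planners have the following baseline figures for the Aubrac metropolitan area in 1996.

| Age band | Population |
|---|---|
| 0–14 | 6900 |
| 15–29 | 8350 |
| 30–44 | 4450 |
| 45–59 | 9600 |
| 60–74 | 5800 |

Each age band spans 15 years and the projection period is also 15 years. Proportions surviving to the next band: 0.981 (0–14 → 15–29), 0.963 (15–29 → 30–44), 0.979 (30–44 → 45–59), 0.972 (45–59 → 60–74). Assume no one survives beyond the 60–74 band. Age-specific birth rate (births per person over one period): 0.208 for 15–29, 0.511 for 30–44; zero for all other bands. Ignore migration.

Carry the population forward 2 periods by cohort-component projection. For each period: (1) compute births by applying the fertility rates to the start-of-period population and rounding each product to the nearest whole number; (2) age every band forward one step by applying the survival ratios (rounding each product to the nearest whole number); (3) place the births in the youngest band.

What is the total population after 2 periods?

Period 1.
Births: 8350 * 0.208 = 1737 ; 4450 * 0.511 = 2274 ⇒ total 4011
15–29: 6900 * 0.981 = 6769
30–44: 8350 * 0.963 = 8041
45–59: 4450 * 0.979 = 4357
60–74: 9600 * 0.972 = 9331
Giving 4011 / 6769 / 8041 / 4357 / 9331.
Period 2.
Births: 6769 * 0.208 = 1408 ; 8041 * 0.511 = 4109 ⇒ total 5517
15–29: 4011 * 0.981 = 3935
30–44: 6769 * 0.963 = 6519
45–59: 8041 * 0.979 = 7872
60–74: 4357 * 0.972 = 4235
Giving 5517 / 3935 / 6519 / 7872 / 4235.
Total after period 2: 5517 + 3935 + 6519 + 7872 + 4235 = 28078

28078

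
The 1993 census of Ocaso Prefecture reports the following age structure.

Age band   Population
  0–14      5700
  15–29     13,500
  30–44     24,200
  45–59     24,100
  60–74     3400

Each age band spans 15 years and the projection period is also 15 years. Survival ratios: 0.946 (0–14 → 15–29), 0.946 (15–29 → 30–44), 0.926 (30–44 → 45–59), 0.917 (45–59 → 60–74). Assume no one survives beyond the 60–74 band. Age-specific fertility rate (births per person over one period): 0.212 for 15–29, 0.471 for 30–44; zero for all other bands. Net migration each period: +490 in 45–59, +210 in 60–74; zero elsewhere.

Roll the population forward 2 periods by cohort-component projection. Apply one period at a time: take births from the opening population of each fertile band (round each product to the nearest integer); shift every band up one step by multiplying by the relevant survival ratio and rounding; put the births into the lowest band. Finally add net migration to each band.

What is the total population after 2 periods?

— Period 1 —
Births: 13500 × 0.212 = 2862  |  24200 × 0.471 = 11398 → total 14260
15–29: 5700 × 0.946 = 5392
30–44: 13500 × 0.946 = 12771
45–59: 24200 × 0.926 = 22409
60–74: 24100 × 0.917 = 22100
Net migration: 45–59 + 490 → 22899; 60–74 + 210 → 22310
Giving 14260 / 5392 / 12771 / 22899 / 22310.
— Period 2 —
Births: 5392 × 0.212 = 1143  |  12771 × 0.471 = 6015 → total 7158
15–29: 14260 × 0.946 = 13490
30–44: 5392 × 0.946 = 5101
45–59: 12771 × 0.926 = 11826
60–74: 22899 × 0.917 = 20998
Net migration: 45–59 + 490 → 12316; 60–74 + 210 → 21208
Giving 7158 / 13490 / 5101 / 12316 / 21208.
Total after period 2: 7158 + 13490 + 5101 + 12316 + 21208 = 59273

59273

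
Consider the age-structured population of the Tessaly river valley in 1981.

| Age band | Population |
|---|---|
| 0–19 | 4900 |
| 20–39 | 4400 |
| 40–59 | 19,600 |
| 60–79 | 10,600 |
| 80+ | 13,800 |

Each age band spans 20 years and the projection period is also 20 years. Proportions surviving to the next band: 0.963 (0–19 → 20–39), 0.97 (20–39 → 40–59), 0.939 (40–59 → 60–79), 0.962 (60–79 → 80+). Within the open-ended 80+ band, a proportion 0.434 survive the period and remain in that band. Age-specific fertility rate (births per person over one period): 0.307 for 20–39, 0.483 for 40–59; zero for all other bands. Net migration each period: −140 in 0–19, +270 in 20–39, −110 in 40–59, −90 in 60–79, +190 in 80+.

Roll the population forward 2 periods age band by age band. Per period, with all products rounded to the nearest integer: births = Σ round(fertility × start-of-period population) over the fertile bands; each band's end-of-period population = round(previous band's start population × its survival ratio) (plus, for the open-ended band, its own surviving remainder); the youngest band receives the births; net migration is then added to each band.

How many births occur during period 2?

3540

— Period 1 —
Births: 4400 × 0.307 = 1351, 19600 × 0.483 = 9467 → 10818
20–39: 4900 × 0.963 = 4719
40–59: 4400 × 0.97 = 4268
60–79: 19600 × 0.939 = 18404
80+: 10600 × 0.962 + 13800 × 0.434 = 10197 + 5989 = 16186
Net migration: 0–19 − 140 → 10678; 20–39 + 270 → 4989; 40–59 − 110 → 4158; 60–79 − 90 → 18314; 80+ + 190 → 16376
End of period: [10678, 4989, 4158, 18314, 16376]
— Period 2 —
Births: 4989 × 0.307 = 1532, 4158 × 0.483 = 2008 → 3540
20–39: 10678 × 0.963 = 10283
40–59: 4989 × 0.97 = 4839
60–79: 4158 × 0.939 = 3904
80+: 18314 × 0.962 + 16376 × 0.434 = 17618 + 7107 = 24725
Net migration: 0–19 − 140 → 3400; 20–39 + 270 → 10553; 40–59 − 110 → 4729; 60–79 − 90 → 3814; 80+ + 190 → 24915
End of period: [3400, 10553, 4729, 3814, 24915]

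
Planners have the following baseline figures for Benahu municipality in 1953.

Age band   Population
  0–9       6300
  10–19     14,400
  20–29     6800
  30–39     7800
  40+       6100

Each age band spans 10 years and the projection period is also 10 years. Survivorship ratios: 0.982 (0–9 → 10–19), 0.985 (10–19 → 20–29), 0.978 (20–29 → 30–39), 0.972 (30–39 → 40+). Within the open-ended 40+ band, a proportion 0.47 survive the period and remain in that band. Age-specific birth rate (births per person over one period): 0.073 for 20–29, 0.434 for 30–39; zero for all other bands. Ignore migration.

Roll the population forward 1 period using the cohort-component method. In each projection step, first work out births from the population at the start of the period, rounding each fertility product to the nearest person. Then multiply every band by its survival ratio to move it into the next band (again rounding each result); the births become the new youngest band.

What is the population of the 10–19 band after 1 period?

6187

Let band 1 be 0–9 through band 5 = 40+.
Period 1:
Births: 6800 × 0.073 = 496  |  7800 × 0.434 = 3385 → 3881
Band 2: 6300 × 0.982 = 6187
Band 3: 14400 × 0.985 = 14184
Band 4: 6800 × 0.978 = 6650
Band 5: 7800 × 0.972 + 6100 × 0.47 = 7582 + 2867 = 10449
Population now: 0–9=3881, 10–19=6187, 20–29=14184, 30–39=6650, 40+=10449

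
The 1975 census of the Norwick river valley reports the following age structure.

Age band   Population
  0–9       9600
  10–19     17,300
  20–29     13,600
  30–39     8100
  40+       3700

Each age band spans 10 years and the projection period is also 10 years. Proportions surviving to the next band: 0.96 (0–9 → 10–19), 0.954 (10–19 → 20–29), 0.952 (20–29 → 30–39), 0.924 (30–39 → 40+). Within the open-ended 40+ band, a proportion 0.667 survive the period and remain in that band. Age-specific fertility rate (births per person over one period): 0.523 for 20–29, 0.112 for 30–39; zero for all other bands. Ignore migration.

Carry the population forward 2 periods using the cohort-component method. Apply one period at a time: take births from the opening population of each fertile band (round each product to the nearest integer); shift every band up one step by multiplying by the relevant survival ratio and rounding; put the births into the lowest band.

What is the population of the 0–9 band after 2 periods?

Period 1.
Births: 13600 * 0.523 = 7113, 8100 * 0.112 = 907 → 8020
10–19: 9600 * 0.96 = 9216
20–29: 17300 * 0.954 = 16504
30–39: 13600 * 0.952 = 12947
40+: 8100 * 0.924 + 3700 * 0.667 = 7484 + 2468 = 9952
→ [8020, 9216, 16504, 12947, 9952]
Period 2.
Births: 16504 * 0.523 = 8632, 12947 * 0.112 = 1450 → 10082
10–19: 8020 * 0.96 = 7699
20–29: 9216 * 0.954 = 8792
30–39: 16504 * 0.952 = 15712
40+: 12947 * 0.924 + 9952 * 0.667 = 11963 + 6638 = 18601
→ [10082, 7699, 8792, 15712, 18601]

10082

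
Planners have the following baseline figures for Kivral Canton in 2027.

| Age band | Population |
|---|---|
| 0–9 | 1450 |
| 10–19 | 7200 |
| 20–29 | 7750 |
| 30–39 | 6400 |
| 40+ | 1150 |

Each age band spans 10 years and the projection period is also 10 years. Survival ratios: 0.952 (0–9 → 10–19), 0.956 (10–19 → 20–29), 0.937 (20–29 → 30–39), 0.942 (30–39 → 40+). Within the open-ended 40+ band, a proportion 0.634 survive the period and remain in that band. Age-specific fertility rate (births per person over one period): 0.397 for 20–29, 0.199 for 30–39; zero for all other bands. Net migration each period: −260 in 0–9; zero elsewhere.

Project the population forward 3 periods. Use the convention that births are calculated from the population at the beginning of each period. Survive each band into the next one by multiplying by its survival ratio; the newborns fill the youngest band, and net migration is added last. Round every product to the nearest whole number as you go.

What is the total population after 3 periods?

After projecting period 1:
Births: 7750 * 0.397 = 3077 ; 6400 * 0.199 = 1274 → total 4351
10–19: 1450 * 0.952 = 1380
20–29: 7200 * 0.956 = 6883
30–39: 7750 * 0.937 = 7262
40+: 6400 * 0.942 + 1150 * 0.634 = 6029 + 729 = 6758
Net migration: 0–9 − 260 → 4091
End of period: [4091, 1380, 6883, 7262, 6758]
After projecting period 2:
Births: 6883 * 0.397 = 2733 ; 7262 * 0.199 = 1445 → total 4178
10–19: 4091 * 0.952 = 3895
20–29: 1380 * 0.956 = 1319
30–39: 6883 * 0.937 = 6449
40+: 7262 * 0.942 + 6758 * 0.634 = 6841 + 4285 = 11126
Net migration: 0–9 − 260 → 3918
End of period: [3918, 3895, 1319, 6449, 11126]
After projecting period 3:
Births: 1319 * 0.397 = 524 ; 6449 * 0.199 = 1283 → total 1807
10–19: 3918 * 0.952 = 3730
20–29: 3895 * 0.956 = 3724
30–39: 1319 * 0.937 = 1236
40+: 6449 * 0.942 + 11126 * 0.634 = 6075 + 7054 = 13129
Net migration: 0–9 − 260 → 1547
End of period: [1547, 3730, 3724, 1236, 13129]
Total after period 3: 1547 + 3730 + 3724 + 1236 + 13129 = 23366

23366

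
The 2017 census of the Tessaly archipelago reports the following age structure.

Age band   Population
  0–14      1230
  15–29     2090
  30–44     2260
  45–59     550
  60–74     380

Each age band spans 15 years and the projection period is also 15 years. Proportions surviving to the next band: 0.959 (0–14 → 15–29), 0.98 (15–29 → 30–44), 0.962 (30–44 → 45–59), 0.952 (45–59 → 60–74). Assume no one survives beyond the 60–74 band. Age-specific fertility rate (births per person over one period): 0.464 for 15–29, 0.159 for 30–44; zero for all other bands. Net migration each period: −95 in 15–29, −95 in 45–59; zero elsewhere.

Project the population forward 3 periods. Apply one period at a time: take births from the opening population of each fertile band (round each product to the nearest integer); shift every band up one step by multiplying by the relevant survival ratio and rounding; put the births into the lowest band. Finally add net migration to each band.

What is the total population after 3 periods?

5286

Call the groups 1 to 5, youngest first.
Period 1:
Births: 2090 * 0.464 = 970, 2260 * 0.159 = 359 → 1329
Group 2: 1230 * 0.959 = 1180
Group 3: 2090 * 0.98 = 2048
Group 4: 2260 * 0.962 = 2174
Group 5: 550 * 0.952 = 524
Net migration: Group 2 − 95 → 1085; Group 4 − 95 → 2079
→ [1329, 1085, 2048, 2079, 524]
Period 2:
Births: 1085 * 0.464 = 503, 2048 * 0.159 = 326 → 829
Group 2: 1329 * 0.959 = 1275
Group 3: 1085 * 0.98 = 1063
Group 4: 2048 * 0.962 = 1970
Group 5: 2079 * 0.952 = 1979
Net migration: Group 2 − 95 → 1180; Group 4 − 95 → 1875
→ [829, 1180, 1063, 1875, 1979]
Period 3:
Births: 1180 * 0.464 = 548, 1063 * 0.159 = 169 → 717
Group 2: 829 * 0.959 = 795
Group 3: 1180 * 0.98 = 1156
Group 4: 1063 * 0.962 = 1023
Group 5: 1875 * 0.952 = 1785
Net migration: Group 2 − 95 → 700; Group 4 − 95 → 928
→ [717, 700, 1156, 928, 1785]
Total after period 3: 717 + 700 + 1156 + 928 + 1785 = 5286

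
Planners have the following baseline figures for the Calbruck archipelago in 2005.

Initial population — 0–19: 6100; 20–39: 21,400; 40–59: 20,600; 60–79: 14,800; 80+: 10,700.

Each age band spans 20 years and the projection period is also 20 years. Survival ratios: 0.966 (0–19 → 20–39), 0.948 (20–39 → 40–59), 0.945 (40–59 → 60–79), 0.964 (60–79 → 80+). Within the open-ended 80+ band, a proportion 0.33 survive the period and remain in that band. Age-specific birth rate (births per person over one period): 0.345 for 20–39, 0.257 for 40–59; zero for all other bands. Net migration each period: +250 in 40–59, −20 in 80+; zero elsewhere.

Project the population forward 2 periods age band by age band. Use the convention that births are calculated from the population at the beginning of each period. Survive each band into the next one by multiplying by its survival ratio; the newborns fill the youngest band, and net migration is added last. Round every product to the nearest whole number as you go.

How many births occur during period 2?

[period 1]
Births: 21400 × 0.345 = 7383, 20600 × 0.257 = 5294 → total 12677
20–39: 6100 × 0.966 = 5893
40–59: 21400 × 0.948 = 20287
60–79: 20600 × 0.945 = 19467
80+: 14800 × 0.964 + 10700 × 0.33 = 14267 + 3531 = 17798
Net migration: 40–59 + 250 → 20537; 80+ − 20 → 17778
End of period: [12677, 5893, 20537, 19467, 17778]
[period 2]
Births: 5893 × 0.345 = 2033, 20537 × 0.257 = 5278 → total 7311
20–39: 12677 × 0.966 = 12246
40–59: 5893 × 0.948 = 5587
60–79: 20537 × 0.945 = 19407
80+: 19467 × 0.964 + 17778 × 0.33 = 18766 + 5867 = 24633
Net migration: 40–59 + 250 → 5837; 80+ − 20 → 24613
End of period: [7311, 12246, 5837, 19407, 24613]

7311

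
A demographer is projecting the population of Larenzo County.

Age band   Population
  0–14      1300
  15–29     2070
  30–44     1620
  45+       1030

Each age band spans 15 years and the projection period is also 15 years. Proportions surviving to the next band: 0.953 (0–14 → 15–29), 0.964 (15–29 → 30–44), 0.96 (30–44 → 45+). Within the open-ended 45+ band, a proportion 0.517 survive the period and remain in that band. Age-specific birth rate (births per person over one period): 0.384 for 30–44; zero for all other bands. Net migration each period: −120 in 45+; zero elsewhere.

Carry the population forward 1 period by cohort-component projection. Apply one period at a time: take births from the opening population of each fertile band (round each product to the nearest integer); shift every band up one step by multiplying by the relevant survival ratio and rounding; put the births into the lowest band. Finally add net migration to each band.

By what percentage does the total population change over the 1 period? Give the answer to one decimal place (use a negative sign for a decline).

Let group 1 be 0–14 through group 4 = 45+.
After projecting period 1:
Births: 1620 × 0.384 = 622
Group 2: 1300 × 0.953 = 1239
Group 3: 2070 × 0.964 = 1995
Group 4: 1620 × 0.96 + 1030 × 0.517 = 1555 + 533 = 2088
Net migration: Group 4 − 120 → 1968
Population now: 0–14=622, 15–29=1239, 30–44=1995, 45+=1968
Total: 6020 → 5824; change = -196; percentage change = -3.3%

-3.3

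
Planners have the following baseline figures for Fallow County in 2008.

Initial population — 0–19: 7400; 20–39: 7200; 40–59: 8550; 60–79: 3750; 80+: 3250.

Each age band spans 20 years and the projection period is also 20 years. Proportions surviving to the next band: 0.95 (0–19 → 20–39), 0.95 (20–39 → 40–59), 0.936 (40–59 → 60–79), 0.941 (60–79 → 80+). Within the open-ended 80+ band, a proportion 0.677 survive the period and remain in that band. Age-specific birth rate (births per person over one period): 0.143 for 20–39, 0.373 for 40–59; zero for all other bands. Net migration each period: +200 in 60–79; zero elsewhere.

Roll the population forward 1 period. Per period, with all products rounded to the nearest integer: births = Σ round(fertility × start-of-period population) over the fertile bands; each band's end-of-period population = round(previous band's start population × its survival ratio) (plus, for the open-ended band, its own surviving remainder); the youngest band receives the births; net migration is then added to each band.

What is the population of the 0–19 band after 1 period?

Period 1.
Births: 7200 * 0.143 = 1030, 8550 * 0.373 = 3189 ⇒ total 4219
20–39: 7400 * 0.95 = 7030
40–59: 7200 * 0.95 = 6840
60–79: 8550 * 0.936 = 8003
80+: 3750 * 0.941 + 3250 * 0.677 = 3529 + 2200 = 5729
Net migration: 60–79 + 200 → 8203
→ [4219, 7030, 6840, 8203, 5729]

4219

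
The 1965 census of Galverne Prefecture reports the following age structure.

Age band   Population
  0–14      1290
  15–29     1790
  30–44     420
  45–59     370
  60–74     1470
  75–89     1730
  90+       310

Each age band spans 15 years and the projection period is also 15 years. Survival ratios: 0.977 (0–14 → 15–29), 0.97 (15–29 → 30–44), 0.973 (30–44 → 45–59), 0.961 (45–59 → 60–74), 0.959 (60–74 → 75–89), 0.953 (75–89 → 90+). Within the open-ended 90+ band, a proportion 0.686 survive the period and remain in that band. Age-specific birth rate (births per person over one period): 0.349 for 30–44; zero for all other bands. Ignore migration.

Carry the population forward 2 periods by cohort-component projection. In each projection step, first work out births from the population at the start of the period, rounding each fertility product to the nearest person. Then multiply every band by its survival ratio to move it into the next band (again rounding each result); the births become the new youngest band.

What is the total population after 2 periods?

7016

[period 1]
Births: 420 * 0.349 = 147
15–29: 1290 * 0.977 = 1260
30–44: 1790 * 0.97 = 1736
45–59: 420 * 0.973 = 409
60–74: 370 * 0.961 = 356
75–89: 1470 * 0.959 = 1410
90+: 1730 * 0.953 + 310 * 0.686 = 1649 + 213 = 1862
Giving 147 / 1260 / 1736 / 409 / 356 / 1410 / 1862.
[period 2]
Births: 1736 * 0.349 = 606
15–29: 147 * 0.977 = 144
30–44: 1260 * 0.97 = 1222
45–59: 1736 * 0.973 = 1689
60–74: 409 * 0.961 = 393
75–89: 356 * 0.959 = 341
90+: 1410 * 0.953 + 1862 * 0.686 = 1344 + 1277 = 2621
Giving 606 / 144 / 1222 / 1689 / 393 / 341 / 2621.
Total after period 2: 606 + 144 + 1222 + 1689 + 393 + 341 + 2621 = 7016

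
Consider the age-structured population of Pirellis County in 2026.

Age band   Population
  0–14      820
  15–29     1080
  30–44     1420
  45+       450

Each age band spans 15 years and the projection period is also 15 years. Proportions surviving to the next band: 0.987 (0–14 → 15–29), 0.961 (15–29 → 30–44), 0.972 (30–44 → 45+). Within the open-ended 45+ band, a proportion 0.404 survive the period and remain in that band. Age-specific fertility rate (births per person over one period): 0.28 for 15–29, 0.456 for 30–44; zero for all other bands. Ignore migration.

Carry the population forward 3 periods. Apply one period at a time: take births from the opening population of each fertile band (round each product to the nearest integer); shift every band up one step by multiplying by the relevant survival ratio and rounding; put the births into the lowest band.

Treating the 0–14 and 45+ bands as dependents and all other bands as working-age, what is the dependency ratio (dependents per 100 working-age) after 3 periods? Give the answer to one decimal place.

Period 1:
Births: 1080 * 0.28 = 302  |  1420 * 0.456 = 648 ⇒ total 950
15–29: 820 * 0.987 = 809
30–44: 1080 * 0.961 = 1038
45+: 1420 * 0.972 + 450 * 0.404 = 1380 + 182 = 1562
End of period: [950, 809, 1038, 1562]
Period 2:
Births: 809 * 0.28 = 227  |  1038 * 0.456 = 473 ⇒ total 700
15–29: 950 * 0.987 = 938
30–44: 809 * 0.961 = 777
45+: 1038 * 0.972 + 1562 * 0.404 = 1009 + 631 = 1640
End of period: [700, 938, 777, 1640]
Period 3:
Births: 938 * 0.28 = 263  |  777 * 0.456 = 354 ⇒ total 617
15–29: 700 * 0.987 = 691
30–44: 938 * 0.961 = 901
45+: 777 * 0.972 + 1640 * 0.404 = 755 + 663 = 1418
End of period: [617, 691, 901, 1418]
Dependents (band 0–14 + band 45+) = 617 + 1418 = 2035; working-age = 1592; ratio = 2035/1592 × 100 = 127.8

127.8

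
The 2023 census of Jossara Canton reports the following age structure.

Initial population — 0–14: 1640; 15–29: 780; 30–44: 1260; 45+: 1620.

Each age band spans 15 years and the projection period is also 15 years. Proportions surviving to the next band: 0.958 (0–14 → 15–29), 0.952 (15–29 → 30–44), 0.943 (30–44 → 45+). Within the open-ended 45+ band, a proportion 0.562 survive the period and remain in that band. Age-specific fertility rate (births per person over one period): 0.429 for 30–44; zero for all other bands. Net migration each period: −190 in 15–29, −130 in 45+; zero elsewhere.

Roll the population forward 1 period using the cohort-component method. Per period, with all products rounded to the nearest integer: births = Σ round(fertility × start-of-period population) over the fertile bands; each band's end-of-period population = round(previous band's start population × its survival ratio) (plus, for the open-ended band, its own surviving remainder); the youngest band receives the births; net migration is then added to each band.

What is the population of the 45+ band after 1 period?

1968

Period 1:
Births: 1260 × 0.429 = 541
15–29: 1640 × 0.958 = 1571
30–44: 780 × 0.952 = 743
45+: 1260 × 0.943 + 1620 × 0.562 = 1188 + 910 = 2098
Net migration: 15–29 − 190 → 1381; 45+ − 130 → 1968
Giving 541 / 1381 / 743 / 1968.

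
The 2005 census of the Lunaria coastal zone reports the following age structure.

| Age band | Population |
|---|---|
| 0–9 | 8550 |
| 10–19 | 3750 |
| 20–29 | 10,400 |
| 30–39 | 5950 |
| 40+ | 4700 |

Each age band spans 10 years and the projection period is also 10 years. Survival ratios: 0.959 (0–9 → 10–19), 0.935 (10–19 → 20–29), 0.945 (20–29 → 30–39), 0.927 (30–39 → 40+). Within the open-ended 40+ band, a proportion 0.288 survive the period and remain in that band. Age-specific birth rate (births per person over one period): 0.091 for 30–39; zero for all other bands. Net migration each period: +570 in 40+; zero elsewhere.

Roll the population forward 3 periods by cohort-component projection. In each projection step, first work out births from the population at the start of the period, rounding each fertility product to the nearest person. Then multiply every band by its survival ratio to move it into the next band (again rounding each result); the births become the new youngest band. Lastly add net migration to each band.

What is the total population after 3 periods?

15933

Period 1.
Births: 5950 × 0.091 = 541
10–19: 8550 × 0.959 = 8199
20–29: 3750 × 0.935 = 3506
30–39: 10400 × 0.945 = 9828
40+: 5950 × 0.927 + 4700 × 0.288 = 5516 + 1354 = 6870
Net migration: 40+ + 570 → 7440
→ [541, 8199, 3506, 9828, 7440]
Period 2.
Births: 9828 × 0.091 = 894
10–19: 541 × 0.959 = 519
20–29: 8199 × 0.935 = 7666
30–39: 3506 × 0.945 = 3313
40+: 9828 × 0.927 + 7440 × 0.288 = 9111 + 2143 = 11254
Net migration: 40+ + 570 → 11824
→ [894, 519, 7666, 3313, 11824]
Period 3.
Births: 3313 × 0.091 = 301
10–19: 894 × 0.959 = 857
20–29: 519 × 0.935 = 485
30–39: 7666 × 0.945 = 7244
40+: 3313 × 0.927 + 11824 × 0.288 = 3071 + 3405 = 6476
Net migration: 40+ + 570 → 7046
→ [301, 857, 485, 7244, 7046]
Total after period 3: 301 + 857 + 485 + 7244 + 7046 = 15933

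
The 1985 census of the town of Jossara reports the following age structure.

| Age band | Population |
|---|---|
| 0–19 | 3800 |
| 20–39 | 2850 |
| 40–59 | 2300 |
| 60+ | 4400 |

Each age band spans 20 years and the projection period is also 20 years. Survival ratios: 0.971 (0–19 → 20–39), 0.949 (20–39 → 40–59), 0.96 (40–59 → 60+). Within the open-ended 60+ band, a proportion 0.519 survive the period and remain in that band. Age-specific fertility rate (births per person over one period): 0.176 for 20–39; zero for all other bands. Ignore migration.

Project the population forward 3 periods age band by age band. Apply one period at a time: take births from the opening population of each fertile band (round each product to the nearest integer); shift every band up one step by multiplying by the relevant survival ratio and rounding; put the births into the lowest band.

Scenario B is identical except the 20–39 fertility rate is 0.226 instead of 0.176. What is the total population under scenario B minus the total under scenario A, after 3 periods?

366

Call the groups 1 to 4, youngest first.
[period 1]
Births: 2850 × 0.176 = 502
Group 2: 3800 × 0.971 = 3690
Group 3: 2850 × 0.949 = 2705
Group 4: 2300 × 0.96 + 4400 × 0.519 = 2208 + 2284 = 4492
End of period: [502, 3690, 2705, 4492]
[period 2]
Births: 3690 × 0.176 = 649
Group 2: 502 × 0.971 = 487
Group 3: 3690 × 0.949 = 3502
Group 4: 2705 × 0.96 + 4492 × 0.519 = 2597 + 2331 = 4928
End of period: [649, 487, 3502, 4928]
[period 3]
Births: 487 × 0.176 = 86
Group 2: 649 × 0.971 = 630
Group 3: 487 × 0.949 = 462
Group 4: 3502 × 0.96 + 4928 × 0.519 = 3362 + 2558 = 5920
End of period: [86, 630, 462, 5920]
Scenario A total after 3 periods: 7098
Scenario B projection —
[period 1]
Births: 2850 × 0.226 = 644
Group 2: 3800 × 0.971 = 3690
Group 3: 2850 × 0.949 = 2705
Group 4: 2300 × 0.96 + 4400 × 0.519 = 2208 + 2284 = 4492
End of period: [644, 3690, 2705, 4492]
[period 2]
Births: 3690 × 0.226 = 834
Group 2: 644 × 0.971 = 625
Group 3: 3690 × 0.949 = 3502
Group 4: 2705 × 0.96 + 4492 × 0.519 = 2597 + 2331 = 4928
End of period: [834, 625, 3502, 4928]
[period 3]
Births: 625 × 0.226 = 141
Group 2: 834 × 0.971 = 810
Group 3: 625 × 0.949 = 593
Group 4: 3502 × 0.96 + 4928 × 0.519 = 3362 + 2558 = 5920
End of period: [141, 810, 593, 5920]
Scenario B total after 3 periods: 7464
Difference B − A = 7464 − 7098 = 366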